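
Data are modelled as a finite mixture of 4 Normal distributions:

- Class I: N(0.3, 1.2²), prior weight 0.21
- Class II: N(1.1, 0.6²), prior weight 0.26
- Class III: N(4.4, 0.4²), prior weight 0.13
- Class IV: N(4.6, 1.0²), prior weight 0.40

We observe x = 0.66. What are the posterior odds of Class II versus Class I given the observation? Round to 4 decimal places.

Since P(k|x) ∝ π_k f_k(x), the posterior odds are π_i f_i(x) / (π_j f_j(x)).
Evaluate each component's likelihood at the observed value:
  L_I = 0.317823
  L_II = 0.508138
  L_III = 1.03585e-19
  L_IV = 0.000169826
Odds = (0.26/0.21) × (0.508138/0.317823) = 1.2381 × 1.59881 ≈ 1.9795

1.9795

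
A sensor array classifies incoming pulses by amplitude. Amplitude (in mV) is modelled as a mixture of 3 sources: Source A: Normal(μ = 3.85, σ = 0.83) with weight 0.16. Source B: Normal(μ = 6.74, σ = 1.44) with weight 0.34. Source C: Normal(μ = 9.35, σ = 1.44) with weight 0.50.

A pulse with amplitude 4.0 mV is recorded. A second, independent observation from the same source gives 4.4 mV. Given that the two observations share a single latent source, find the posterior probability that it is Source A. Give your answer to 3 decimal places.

0.962

Posterior ∝ prior × likelihood, so P(k | x) ∝ π_k f_k(x); normalise over all components.
Since both observations come from the same component, the likelihood for component k is f_k(x₁)·f_k(x₂).
  f_A = [(1/(0.83·√(2π)))·exp(−(4.0−3.85)²/(2·0.83²)) = 0.480653·exp(-0.01633) = 0.472868] × [0.385906] = 0.182482
  f_B = [(1/(1.44·√(2π)))·exp(−(4.0−6.74)²/(2·1.44²)) = 0.277043·exp(-1.81028) = 0.0453265] × [0.0739849] = 0.00335348
  f_C = [(1/(1.44·√(2π)))·exp(−(4.0−9.35)²/(2·1.44²)) = 0.277043·exp(-6.90164) = 0.000278741] × [0.000752744] = 2.09821e-07
Multiply by the mixture weights:
  π_A·f_A = 0.16 × 0.182482 = 0.0291972
  π_B·f_B = 0.34 × 0.00335348 = 0.00114018
  π_C·f_C = 0.50 × 2.09821e-07 = 1.04911e-07
Sum: 0.0291972 + 0.00114018 + 1.04911e-07 = 0.0303375
Responsibility of Source A: 0.0291972 / 0.0303375 ≈ 0.962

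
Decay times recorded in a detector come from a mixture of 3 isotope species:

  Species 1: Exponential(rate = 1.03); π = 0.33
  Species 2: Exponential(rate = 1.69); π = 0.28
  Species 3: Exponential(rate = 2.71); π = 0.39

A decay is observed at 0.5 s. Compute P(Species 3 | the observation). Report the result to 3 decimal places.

Apply Bayes' rule: the posterior for each component is proportional to its prior times its likelihood at x.
Component likelihoods at x = 0.5 s:
  f_1 = 1.03·e^(−1.03·0.5) = 1.03·e^(−0.5150) = 0.615426
  f_2 = 1.69·e^(−1.69·0.5) = 1.69·e^(−0.8450) = 0.725952
  f_3 = 2.71·e^(−2.71·0.5) = 2.71·e^(−1.3550) = 0.699037
Prior × likelihood for each component:
  π_1·f_1 = 0.33 × 0.615426 = 0.20309
  π_2·f_2 = 0.28 × 0.725952 = 0.203267
  π_3·f_3 = 0.39 × 0.699037 = 0.272624
Marginal: 0.20309 + 0.203267 + 0.272624 = 0.678981
Responsibility of Species 3: 0.272624 / 0.678981 ≈ 0.402

0.402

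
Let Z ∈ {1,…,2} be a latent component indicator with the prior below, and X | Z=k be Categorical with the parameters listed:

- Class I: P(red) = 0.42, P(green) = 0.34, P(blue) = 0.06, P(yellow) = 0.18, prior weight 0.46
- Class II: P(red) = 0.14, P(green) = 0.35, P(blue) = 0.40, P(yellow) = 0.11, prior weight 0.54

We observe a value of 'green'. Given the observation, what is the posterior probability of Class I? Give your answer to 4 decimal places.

Apply Bayes' rule: the posterior for each component is proportional to its prior times its likelihood at x.
Categorical probabilities:
  L_I = 0.34
  L_II = 0.35
Prior × likelihood for each component:
  π_I·L_I = 0.46 × 0.34 = 0.1564
  π_II·L_II = 0.54 × 0.35 = 0.189
Evidence: 0.1564 + 0.189 = 0.3454
P(Class I | data) ≈ 0.4528

0.4528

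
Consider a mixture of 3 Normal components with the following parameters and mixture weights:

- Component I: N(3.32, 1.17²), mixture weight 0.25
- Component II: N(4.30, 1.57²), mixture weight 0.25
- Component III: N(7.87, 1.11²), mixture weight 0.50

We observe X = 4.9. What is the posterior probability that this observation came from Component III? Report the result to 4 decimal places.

0.0510

The responsibility of component k is P(Z=k) f_k(x) divided by Σ_j P(Z=j) f_j(x).
Evaluate each component's likelihood at the observed value:
  p_I = (1/(1.17·√(2π)))·exp(−(4.9−3.32)²/(2·1.17²)) = 0.340976·exp(-0.91183) = 0.137001
  p_II = (1/(1.57·√(2π)))·exp(−(4.9−4.30)²/(2·1.57²)) = 0.254103·exp(-0.07303) = 0.236209
  p_III = (1/(1.11·√(2π)))·exp(−(4.9−7.87)²/(2·1.11²)) = 0.359407·exp(-3.57962) = 0.0100225
Multiply by the mixture weights:
  P(Z=I)·p_I = 0.25 × 0.137001 = 0.0342502
  P(Z=II)·p_II = 0.25 × 0.236209 = 0.0590522
  P(Z=III)·p_III = 0.50 × 0.0100225 = 0.00501127
Marginal: 0.0342502 + 0.0590522 + 0.00501127 = 0.0983136
P(Component III | the observation) ≈ 0.0510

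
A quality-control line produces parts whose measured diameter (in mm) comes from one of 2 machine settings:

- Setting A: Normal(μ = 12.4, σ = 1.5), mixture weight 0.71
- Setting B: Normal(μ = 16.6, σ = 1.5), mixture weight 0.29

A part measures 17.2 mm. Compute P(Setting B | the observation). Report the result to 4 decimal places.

0.9844

The responsibility of component k is w_k f_k(x) divided by Σ_j w_j f_j(x).
Evaluate each component's likelihood at the observed value:
  L_A = (1/(1.5·√(2π)))·exp(−(17.2−12.4)²/(2·1.5²)) = 0.265962·exp(-5.12000) = 0.00158939
  L_B = (1/(1.5·√(2π)))·exp(−(17.2−16.6)²/(2·1.5²)) = 0.265962·exp(-0.08000) = 0.245513
Unnormalised posteriors:
  w_A·L_A = 0.71 × 0.00158939 = 0.00112847
  w_B·L_B = 0.29 × 0.245513 = 0.0711989
Denominator: 0.00112847 + 0.0711989 = 0.0723274
P(Setting B | 17.2 mm) = 0.0711989 / 0.0723274 ≈ 0.9844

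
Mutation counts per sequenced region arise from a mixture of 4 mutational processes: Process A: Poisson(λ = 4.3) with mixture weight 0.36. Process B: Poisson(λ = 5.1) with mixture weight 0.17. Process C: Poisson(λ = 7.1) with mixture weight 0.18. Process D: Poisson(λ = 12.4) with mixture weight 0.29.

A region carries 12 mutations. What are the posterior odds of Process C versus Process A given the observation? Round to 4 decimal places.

12.4860

Since P(k|x) ∝ π_k f_k(x), the posterior odds are π_i f_i(x) / (π_j f_j(x)).
Component likelihoods at x = 12 mutations:
  L_A = e^(−4.3)·4.3^12/12! = 0.00113193
  L_B = e^(−5.1)·5.1^12/12! = 0.00394097
  L_C = e^(−7.1)·7.1^12/12! = 0.0282665
  L_D = e^(−12.4)·12.4^12/12! = 0.113624
0.00508797 / 0.000407494 ≈ 12.4860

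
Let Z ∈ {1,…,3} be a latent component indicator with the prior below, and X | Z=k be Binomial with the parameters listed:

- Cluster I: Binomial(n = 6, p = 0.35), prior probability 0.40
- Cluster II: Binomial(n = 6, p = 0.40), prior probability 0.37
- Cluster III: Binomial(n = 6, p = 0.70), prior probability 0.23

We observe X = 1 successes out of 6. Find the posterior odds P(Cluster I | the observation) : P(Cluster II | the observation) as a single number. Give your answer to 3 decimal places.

1.411

Only the two components matter; the odds are (P(Z=i) f_i(x)) / (P(Z=j) f_j(x)).
Evaluate each component's likelihood at the observed value:
  f_I = C(6,1)·0.35^1·0.65^5 = 6·0.35·0.116029 = 0.243661
  f_II = C(6,1)·0.40^1·0.60^5 = 6·0.4·0.07776 = 0.186624
  f_III = C(6,1)·0.70^1·0.30^5 = 6·0.7·0.00243 = 0.010206
Odds = (0.40/0.37) × (0.243661/0.186624) = 1.08108 × 1.30563 ≈ 1.411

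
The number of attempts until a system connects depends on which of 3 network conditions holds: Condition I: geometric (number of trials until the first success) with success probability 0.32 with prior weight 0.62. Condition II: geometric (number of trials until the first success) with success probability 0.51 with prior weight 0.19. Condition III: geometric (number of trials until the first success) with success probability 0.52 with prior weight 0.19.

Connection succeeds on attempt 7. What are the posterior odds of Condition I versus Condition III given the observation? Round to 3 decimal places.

The posterior odds equal the prior odds times the likelihood ratio: (π_i/π_j)·(f_i(x)/f_j(x)).
Geometric probabilities:
  L_I = 0.0316376
  L_II = 0.00705906
  L_III = 0.00635991
Odds = (0.62/0.19) × (0.0316376/0.00635991) = 3.26316 × 4.97454 ≈ 16.233

16.233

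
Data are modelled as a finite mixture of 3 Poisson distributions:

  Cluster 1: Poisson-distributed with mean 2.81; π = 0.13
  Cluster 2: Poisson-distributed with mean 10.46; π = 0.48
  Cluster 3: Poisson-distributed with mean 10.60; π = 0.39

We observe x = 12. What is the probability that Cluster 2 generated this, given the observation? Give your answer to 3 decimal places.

0.547

The responsibility of component k is π_k f_k(x) divided by Σ_j π_j f_j(x).
Evaluate each component's likelihood at the observed value:
  f_1 = e^(−2.81)·2.81^12/12! = 3.04629e-05
  f_2 = e^(−10.46)·10.46^12/12! = 0.102641
  f_3 = e^(−10.60)·10.60^12/12! = 0.104668
Multiply by the mixture weights:
  π_1·f_1 = 0.13 × 3.04629e-05 = 3.96018e-06
  π_2·f_2 = 0.48 × 0.102641 = 0.0492679
  π_3·f_3 = 0.39 × 0.104668 = 0.0408203
Denominator: 3.96018e-06 + 0.0492679 + 0.0408203 = 0.0900922
Responsibility of Cluster 2: 0.0492679 / 0.0900922 ≈ 0.547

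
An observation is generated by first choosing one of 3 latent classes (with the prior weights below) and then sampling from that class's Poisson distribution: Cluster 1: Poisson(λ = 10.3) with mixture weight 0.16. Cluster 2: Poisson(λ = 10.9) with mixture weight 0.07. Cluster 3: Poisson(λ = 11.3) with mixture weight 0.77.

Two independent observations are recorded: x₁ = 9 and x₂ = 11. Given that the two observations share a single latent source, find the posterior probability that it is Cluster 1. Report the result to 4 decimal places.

0.1797

By Bayes' theorem, P(k | x) = w_k f_k(x) / Σ_j w_j f_j(x).
Since both observations come from the same component, the likelihood for component k is f_k(x₁)·f_k(x₂).
  p_1 = [0.120931] × [0.116633] = 0.0141046
  p_2 = [0.110475] × [0.119323] = 0.0131823
  p_3 = [0.102427] × [0.118899] = 0.0121785
Multiply by the mixture weights:
  w_1·p_1 = 0.16 × 0.0141046 = 0.00225673
  w_2·p_2 = 0.07 × 0.0131823 = 0.000922762
  w_3·p_3 = 0.77 × 0.0121785 = 0.00937747
Evidence: 0.00225673 + 0.000922762 + 0.00937747 = 0.012557
P(Cluster 1 | x₁,x₂) ≈ 0.1797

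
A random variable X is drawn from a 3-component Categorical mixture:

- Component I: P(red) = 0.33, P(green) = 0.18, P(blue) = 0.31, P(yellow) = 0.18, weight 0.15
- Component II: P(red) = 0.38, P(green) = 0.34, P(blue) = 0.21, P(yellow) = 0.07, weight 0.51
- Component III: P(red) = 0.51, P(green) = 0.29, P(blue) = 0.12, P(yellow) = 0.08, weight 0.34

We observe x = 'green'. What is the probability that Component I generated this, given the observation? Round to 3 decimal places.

Apply Bayes' rule: the posterior for each component is proportional to its prior times its likelihood at x.
Evaluate each component's likelihood at the observed value:
  f_I = 0.18
  f_II = 0.34
  f_III = 0.29
Prior × likelihood for each component:
  P(Z=I)·f_I = 0.15 × 0.18 = 0.027
  P(Z=II)·f_II = 0.51 × 0.34 = 0.1734
  P(Z=III)·f_III = 0.34 × 0.29 = 0.0986
Evidence: 0.027 + 0.1734 + 0.0986 = 0.299
P(Component I | x) ≈ 0.090

0.090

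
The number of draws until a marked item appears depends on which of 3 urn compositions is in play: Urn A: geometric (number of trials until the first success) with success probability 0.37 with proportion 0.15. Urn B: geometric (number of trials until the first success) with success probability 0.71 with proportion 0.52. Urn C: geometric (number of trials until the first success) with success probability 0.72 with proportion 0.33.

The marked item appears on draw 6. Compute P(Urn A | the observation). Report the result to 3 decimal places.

0.825

Apply Bayes' rule: the posterior for each component is proportional to its prior times its likelihood at x.
Evaluate each component's likelihood at the observed value:
  p_A = 0.37·(1−0.37)^5 = 0.37·0.0992437 = 0.0367202
  p_B = 0.71·(1−0.71)^5 = 0.71·0.00205111 = 0.00145629
  p_C = 0.72·(1−0.72)^5 = 0.72·0.00172104 = 0.00123915
Prior × likelihood for each component:
  w_A·p_A = 0.15 × 0.0367202 = 0.00550802
  w_B·p_B = 0.52 × 0.00145629 = 0.000757272
  w_C·p_C = 0.33 × 0.00123915 = 0.000408918
Denominator: 0.00550802 + 0.000757272 + 0.000408918 = 0.00667421
P(Urn A | 6) = 0.00550802 / 0.00667421 ≈ 0.825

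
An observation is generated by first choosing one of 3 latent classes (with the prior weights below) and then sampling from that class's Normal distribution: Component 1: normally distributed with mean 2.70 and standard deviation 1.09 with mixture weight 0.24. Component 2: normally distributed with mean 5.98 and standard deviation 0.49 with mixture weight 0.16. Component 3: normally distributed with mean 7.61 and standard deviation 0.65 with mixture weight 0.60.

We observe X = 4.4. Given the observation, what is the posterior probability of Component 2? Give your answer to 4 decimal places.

P(component k | x) = π_k·f_k(x) / marginal(x), where marginal(x) = Σ_j π_j·f_j(x).
Evaluate each component's likelihood at the observed value:
  L_1 = (1/(1.09·√(2π)))·exp(−(4.4−2.70)²/(2·1.09²)) = 0.366002·exp(-1.21623) = 0.108463
  L_2 = (1/(0.49·√(2π)))·exp(−(4.4−5.98)²/(2·0.49²)) = 0.814168·exp(-5.19867) = 0.0044974
  L_3 = (1/(0.65·√(2π)))·exp(−(4.4−7.61)²/(2·0.65²)) = 0.613757·exp(-12.19420) = 3.10543e-06
Weight by the priors:
  π_1·L_1 = 0.24 × 0.108463 = 0.0260312
  π_2·L_2 = 0.16 × 0.0044974 = 0.000719584
  π_3·L_3 = 0.60 × 3.10543e-06 = 1.86326e-06
Evidence: 0.0260312 + 0.000719584 + 1.86326e-06 = 0.0267526
So the posterior for Component 2 is 0.000719584 / 0.0267526 ≈ 0.0269.

0.0269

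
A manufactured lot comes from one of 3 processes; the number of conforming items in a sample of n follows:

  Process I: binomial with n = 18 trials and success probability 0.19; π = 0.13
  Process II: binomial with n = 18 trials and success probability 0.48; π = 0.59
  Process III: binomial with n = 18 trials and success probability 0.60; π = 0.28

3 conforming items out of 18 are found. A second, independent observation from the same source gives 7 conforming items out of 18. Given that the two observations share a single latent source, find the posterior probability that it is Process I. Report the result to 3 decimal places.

0.677

The responsibility of component k is π_k f_k(x) divided by Σ_j π_j f_j(x).
Since both observations come from the same component, the likelihood for component k is f_k(x₁)·f_k(x₂).
  p_I = [C(18,3)·0.19^3·0.81^15 = 816·0.006859·0.0423912 = 0.237261] × [0.0280134] = 0.00664648
  p_II = [C(18,3)·0.48^3·0.52^15 = 816·0.110592·5.49604e-05 = 0.0049598] × [0.140437] = 0.000696537
  p_III = [C(18,3)·0.60^3·0.40^15 = 816·0.216·1.07374e-06 = 0.000189253] × [0.0373657] = 7.07159e-06
Multiply by the mixture weights:
  π_I·p_I = 0.13 × 0.00664648 = 0.000864042
  π_II·p_II = 0.59 × 0.000696537 = 0.000410957
  π_III·p_III = 0.28 × 7.07159e-06 = 1.98005e-06
Marginal: 0.000864042 + 0.000410957 + 1.98005e-06 = 0.00127698
Responsibility of Process I: 0.000864042 / 0.00127698 ≈ 0.677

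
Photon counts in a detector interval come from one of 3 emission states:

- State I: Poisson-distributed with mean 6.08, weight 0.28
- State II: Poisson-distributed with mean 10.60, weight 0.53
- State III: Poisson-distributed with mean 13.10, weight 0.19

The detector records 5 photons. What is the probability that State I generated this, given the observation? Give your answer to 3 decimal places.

0.735

The responsibility of component k is w_k f_k(x) divided by Σ_j w_j f_j(x).
Component likelihoods at x = 5 photons:
  L_I = e^(−6.08)·6.08^5/5! = 0.158426
  L_II = e^(−10.60)·10.60^5/5! = 0.027786
  L_III = e^(−13.10)·13.10^5/5! = 0.00657533
Weight by the priors:
  w_I·L_I = 0.28 × 0.158426 = 0.0443593
  w_II·L_II = 0.53 × 0.027786 = 0.0147266
  w_III·L_III = 0.19 × 0.00657533 = 0.00124931
Marginal: 0.0443593 + 0.0147266 + 0.00124931 = 0.0603352
P(State I | data) = 0.0443593 / 0.0603352 ≈ 0.735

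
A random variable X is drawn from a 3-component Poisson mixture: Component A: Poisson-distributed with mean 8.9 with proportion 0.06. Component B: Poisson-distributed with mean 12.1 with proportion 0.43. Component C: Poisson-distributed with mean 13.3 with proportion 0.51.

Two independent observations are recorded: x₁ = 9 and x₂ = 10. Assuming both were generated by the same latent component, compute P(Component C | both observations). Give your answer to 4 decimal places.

0.3425

Posterior ∝ prior × likelihood, so P(k | x) ∝ π_k f_k(x); normalise over all components.
Since both observations come from the same component, the likelihood for component k is f_k(x₁)·f_k(x₂).
  f_A = [e^(−8.9)·8.9^9/9! = 0.131682] × [0.117197] = 0.0154327
  f_B = [e^(−12.1)·12.1^9/9! = 0.0851809] × [0.103069] = 0.00877949
  f_C = [e^(−13.3)·13.3^9/9! = 0.0600876] × [0.0799166] = 0.004802
Unnormalised posteriors:
  π_A·f_A = 0.06 × 0.0154327 = 0.000925963
  π_B·f_B = 0.43 × 0.00877949 = 0.00377518
  π_C·f_C = 0.51 × 0.004802 = 0.00244902
Evidence: 0.000925963 + 0.00377518 + 0.00244902 = 0.00715016
Responsibility of Component C: 0.00244902 / 0.00715016 ≈ 0.3425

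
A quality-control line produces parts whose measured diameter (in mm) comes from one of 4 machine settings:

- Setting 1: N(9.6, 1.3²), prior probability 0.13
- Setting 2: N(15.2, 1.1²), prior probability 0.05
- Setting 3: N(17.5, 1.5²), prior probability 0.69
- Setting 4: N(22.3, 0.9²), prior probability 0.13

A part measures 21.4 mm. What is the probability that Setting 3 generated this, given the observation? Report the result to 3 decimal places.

0.152

Posterior ∝ prior × likelihood, so P(k | x) ∝ π_k f_k(x); normalise over all components.
Normal densities:
  f_1 = 3.94539e-19
  f_2 = 4.582e-08
  f_3 = 0.00905531
  f_4 = 0.268856
Multiply by the mixture weights:
  π_1·f_1 = 0.13 × 3.94539e-19 = 5.12901e-20
  π_2·f_2 = 0.05 × 4.582e-08 = 2.291e-09
  π_3·f_3 = 0.69 × 0.00905531 = 0.00624817
  π_4·f_4 = 0.13 × 0.268856 = 0.0349513
Normaliser: 5.12901e-20 + 2.291e-09 + 0.00624817 + 0.0349513 = 0.0411995
So the posterior for Setting 3 is 0.00624817 / 0.0411995 ≈ 0.152.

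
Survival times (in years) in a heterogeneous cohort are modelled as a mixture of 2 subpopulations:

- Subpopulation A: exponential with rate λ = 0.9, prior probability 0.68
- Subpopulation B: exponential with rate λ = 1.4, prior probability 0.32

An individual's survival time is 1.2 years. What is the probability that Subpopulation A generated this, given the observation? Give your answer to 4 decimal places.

The responsibility of component k is π_k f_k(x) divided by Σ_j π_j f_j(x).
Component likelihoods at x = 1.2 years:
  f_A = 0.305636
  f_B = 0.260924
Unnormalised posteriors:
  π_A·f_A = 0.68 × 0.305636 = 0.207832
  π_B·f_B = 0.32 × 0.260924 = 0.0834955
Denominator: 0.207832 + 0.0834955 = 0.291328
P(Subpopulation A | 1.2 years) = 0.207832 / 0.291328 ≈ 0.7134

0.7134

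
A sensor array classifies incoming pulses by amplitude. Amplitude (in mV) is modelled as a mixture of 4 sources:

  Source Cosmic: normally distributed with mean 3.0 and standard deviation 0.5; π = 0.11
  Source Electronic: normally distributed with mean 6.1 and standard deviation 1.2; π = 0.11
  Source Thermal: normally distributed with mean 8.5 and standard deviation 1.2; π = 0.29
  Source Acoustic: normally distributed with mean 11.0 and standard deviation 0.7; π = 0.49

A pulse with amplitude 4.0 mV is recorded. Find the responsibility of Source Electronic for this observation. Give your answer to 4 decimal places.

By Bayes' theorem, P(k | x) = w_k f_k(x) / Σ_j w_j f_j(x).
Component likelihoods at x = 4.0 mV:
  L_Cosmic = 0.107982
  L_Electronic = 0.0718978
  L_Thermal = 0.00029383
  L_Acoustic = 1.09923e-22
Unnormalised posteriors:
  w_Cosmic·L_Cosmic = 0.11 × 0.107982 = 0.011878
  w_Electronic·L_Electronic = 0.11 × 0.0718978 = 0.00790875
  w_Thermal·L_Thermal = 0.29 × 0.00029383 = 8.52106e-05
  w_Acoustic·L_Acoustic = 0.49 × 1.09923e-22 = 5.38622e-23
Evidence: 0.011878 + 0.00790875 + 8.52106e-05 + 5.38622e-23 = 0.019872
So the posterior for Source Electronic is 0.00790875 / 0.019872 ≈ 0.3980.

0.3980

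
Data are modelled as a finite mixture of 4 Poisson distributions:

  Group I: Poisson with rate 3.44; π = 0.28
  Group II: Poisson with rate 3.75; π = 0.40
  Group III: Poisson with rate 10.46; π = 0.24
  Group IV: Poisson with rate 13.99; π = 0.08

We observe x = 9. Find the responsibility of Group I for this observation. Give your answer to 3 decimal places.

0.044

Apply Bayes' rule: the posterior for each component is proportional to its prior times its likelihood at x.
Component likelihoods at x = 9:
  L_I = e^(−3.44)·3.44^9/9! = 0.0059606
  L_II = e^(−3.75)·3.75^9/9! = 0.00950417
  L_III = e^(−10.46)·10.46^9/9! = 0.118386
  L_IV = e^(−13.99)·13.99^9/9! = 0.0475135
Prior × likelihood for each component:
  P(Z=I)·L_I = 0.28 × 0.0059606 = 0.00166897
  P(Z=II)·L_II = 0.40 × 0.00950417 = 0.00380167
  P(Z=III)·L_III = 0.24 × 0.118386 = 0.0284127
  P(Z=IV)·L_IV = 0.08 × 0.0475135 = 0.00380108
Normaliser: 0.00166897 + 0.00380167 + 0.0284127 + 0.00380108 = 0.0376844
P(Group I | data) ≈ 0.044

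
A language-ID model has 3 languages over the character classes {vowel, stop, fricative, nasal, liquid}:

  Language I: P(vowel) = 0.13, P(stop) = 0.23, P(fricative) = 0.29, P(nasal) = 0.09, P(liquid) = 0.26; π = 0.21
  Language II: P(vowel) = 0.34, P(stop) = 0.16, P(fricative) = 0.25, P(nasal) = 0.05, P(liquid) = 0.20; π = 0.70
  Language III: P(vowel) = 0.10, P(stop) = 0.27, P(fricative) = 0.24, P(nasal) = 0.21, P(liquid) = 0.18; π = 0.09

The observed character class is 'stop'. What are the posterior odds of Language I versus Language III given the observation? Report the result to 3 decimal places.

Only the two components matter; the odds are (π_i f_i(x)) / (π_j f_j(x)).
Evaluate each component's likelihood at the observed value:
  L_I = P(stop | comp) = 0.23
  L_II = P(stop | comp) = 0.16
  L_III = P(stop | comp) = 0.27
0.0483 / 0.0243 ≈ 1.988

1.988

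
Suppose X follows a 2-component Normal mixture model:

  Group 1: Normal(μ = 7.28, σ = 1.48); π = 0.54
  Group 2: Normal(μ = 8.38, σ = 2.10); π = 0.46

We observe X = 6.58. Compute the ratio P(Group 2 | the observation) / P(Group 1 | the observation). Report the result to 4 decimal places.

0.4650

Posterior odds = (w_i f_i(x)) / (w_j f_j(x)); the normalising sum cancels.
Normal densities:
  L_1 = 0.24103
  L_2 = 0.131569
Posterior odds = (w_2·L_2) / (w_1·L_1) = (0.46·0.131569) / (0.54·0.24103) = 0.0605218 / 0.130156 ≈ 0.4650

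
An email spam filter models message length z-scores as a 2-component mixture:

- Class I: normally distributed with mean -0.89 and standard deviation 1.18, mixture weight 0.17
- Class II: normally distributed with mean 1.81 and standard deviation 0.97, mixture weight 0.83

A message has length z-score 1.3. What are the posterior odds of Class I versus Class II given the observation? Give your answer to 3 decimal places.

0.035

The posterior odds equal the prior odds times the likelihood ratio: (π_i/π_j)·(f_i(x)/f_j(x)).
Normal densities:
  p_I = (1/(1.18·√(2π)))·exp(−(1.3−-0.89)²/(2·1.18²)) = 0.338087·exp(-1.72224) = 0.0604043
  p_II = (1/(0.97·√(2π)))·exp(−(1.3−1.81)²/(2·0.97²)) = 0.411281·exp(-0.13822) = 0.358188
Odds = (0.17/0.83) × (0.0604043/0.358188) = 0.204819 × 0.168639 ≈ 0.035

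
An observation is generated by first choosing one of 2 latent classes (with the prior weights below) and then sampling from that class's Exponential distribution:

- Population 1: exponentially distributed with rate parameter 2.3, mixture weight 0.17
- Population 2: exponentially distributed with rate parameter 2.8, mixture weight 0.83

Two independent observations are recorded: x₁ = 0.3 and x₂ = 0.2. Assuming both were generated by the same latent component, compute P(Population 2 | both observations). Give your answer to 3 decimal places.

0.849

Apply Bayes' rule: the posterior for each component is proportional to its prior times its likelihood at x.
Since both observations come from the same component, the likelihood for component k is f_k(x₁)·f_k(x₂).
  p_1 = [1.15362] × [1.45195] = 1.67501
  p_2 = [1.20879] × [1.59939] = 1.93332
Prior × likelihood for each component:
  π_1·p_1 = 0.17 × 1.67501 = 0.284751
  π_2·p_2 = 0.83 × 1.93332 = 1.60466
Marginal: 0.284751 + 1.60466 = 1.88941
P(Population 2 | x) ≈ 0.849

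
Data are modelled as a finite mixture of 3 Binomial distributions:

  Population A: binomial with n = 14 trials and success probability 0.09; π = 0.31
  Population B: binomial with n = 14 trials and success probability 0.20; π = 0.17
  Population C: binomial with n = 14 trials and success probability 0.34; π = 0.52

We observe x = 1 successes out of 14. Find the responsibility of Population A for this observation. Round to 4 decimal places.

0.7543

The responsibility of component k is π_k f_k(x) divided by Σ_j π_j f_j(x).
Evaluate each component's likelihood at the observed value:
  L_A = 0.36975
  L_B = 0.153932
  L_C = 0.0214624
Prior × likelihood for each component:
  π_A·L_A = 0.31 × 0.36975 = 0.114623
  π_B·L_B = 0.17 × 0.153932 = 0.0261684
  π_C·L_C = 0.52 × 0.0214624 = 0.0111604
Evidence: 0.114623 + 0.0261684 + 0.0111604 = 0.151951
So the posterior for Population A is 0.114623 / 0.151951 ≈ 0.7543.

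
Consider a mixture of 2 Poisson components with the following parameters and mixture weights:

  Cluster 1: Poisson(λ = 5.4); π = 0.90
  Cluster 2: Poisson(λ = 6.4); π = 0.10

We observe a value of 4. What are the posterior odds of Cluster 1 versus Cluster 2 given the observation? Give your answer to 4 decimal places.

The posterior odds equal the prior odds times the likelihood ratio: (π_i/π_j)·(f_i(x)/f_j(x)).
Poisson probabilities:
  f_1 = e^(−5.4)·5.4^4/4! = 0.16002
  f_2 = e^(−6.4)·6.4^4/4! = 0.116151
Odds = (0.90/0.10) × (0.16002/0.116151) = 9 × 1.37768 ≈ 12.3992

12.3992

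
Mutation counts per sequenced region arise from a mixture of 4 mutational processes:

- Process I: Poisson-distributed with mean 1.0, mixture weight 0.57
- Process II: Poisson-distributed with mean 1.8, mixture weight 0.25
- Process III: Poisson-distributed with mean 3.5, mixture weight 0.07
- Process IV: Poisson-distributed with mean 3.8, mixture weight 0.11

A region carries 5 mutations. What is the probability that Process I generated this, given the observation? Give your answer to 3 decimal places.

Posterior ∝ prior × likelihood, so P(k | x) ∝ π_k f_k(x); normalise over all components.
Component likelihoods at x = 5 mutations:
  f_I = e^(−1.0)·1.0^5/5! = 0.00306566
  f_II = e^(−1.8)·1.8^5/5! = 0.0260286
  f_III = e^(−3.5)·3.5^5/5! = 0.132169
  f_IV = e^(−3.8)·3.8^5/5! = 0.147713
Multiply by the mixture weights:
  π_I·f_I = 0.57 × 0.00306566 = 0.00174743
  π_II·f_II = 0.25 × 0.0260286 = 0.00650716
  π_III·f_III = 0.07 × 0.132169 = 0.0092518
  π_IV·f_IV = 0.11 × 0.147713 = 0.0162484
Sum: 0.00174743 + 0.00650716 + 0.0092518 + 0.0162484 = 0.0337548
P(Process I | 5 mutations) = 0.00174743 / 0.0337548 ≈ 0.052

0.052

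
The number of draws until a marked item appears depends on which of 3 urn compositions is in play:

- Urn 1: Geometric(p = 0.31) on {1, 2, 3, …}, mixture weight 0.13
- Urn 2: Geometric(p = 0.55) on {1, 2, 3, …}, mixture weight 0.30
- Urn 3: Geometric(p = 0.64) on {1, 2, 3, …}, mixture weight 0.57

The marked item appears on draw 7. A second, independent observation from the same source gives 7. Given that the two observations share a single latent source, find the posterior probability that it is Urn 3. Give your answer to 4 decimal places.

The responsibility of component k is P(Z=k) f_k(x) divided by Σ_j P(Z=j) f_j(x).
Since both observations come from the same component, the likelihood for component k is f_k(x₁)·f_k(x₂).
  f_1 = [0.0334546] × [0.0334546] = 0.00111921
  f_2 = [0.00456707] × [0.00456707] = 2.08581e-05
  f_3 = [0.00139314] × [0.00139314] = 1.94084e-06
Multiply by the mixture weights:
  P(Z=1)·f_1 = 0.13 × 0.00111921 = 0.000145498
  P(Z=2)·f_2 = 0.30 × 2.08581e-05 = 6.25744e-06
  P(Z=3)·f_3 = 0.57 × 1.94084e-06 = 1.10628e-06
Normaliser: 0.000145498 + 6.25744e-06 + 1.10628e-06 = 0.000152861
P(Urn 3 | data) ≈ 0.0072

0.0072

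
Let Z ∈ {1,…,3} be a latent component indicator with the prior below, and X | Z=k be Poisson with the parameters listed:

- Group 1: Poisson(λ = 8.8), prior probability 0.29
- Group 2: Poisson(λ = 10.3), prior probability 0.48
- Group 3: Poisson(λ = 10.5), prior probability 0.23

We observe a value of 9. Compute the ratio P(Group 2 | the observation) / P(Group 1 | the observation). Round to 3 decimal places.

Only the two components matter; the odds are (π_i f_i(x)) / (π_j f_j(x)).
Component likelihoods at x = 9:
  L_1 = e^(−8.8)·8.8^9/9! = 0.131459
  L_2 = e^(−10.3)·10.3^9/9! = 0.120931
  L_3 = e^(−10.5)·10.5^9/9! = 0.11772
Odds = (0.48/0.29) × (0.120931/0.131459) = 1.65517 × 0.919918 ≈ 1.523

1.523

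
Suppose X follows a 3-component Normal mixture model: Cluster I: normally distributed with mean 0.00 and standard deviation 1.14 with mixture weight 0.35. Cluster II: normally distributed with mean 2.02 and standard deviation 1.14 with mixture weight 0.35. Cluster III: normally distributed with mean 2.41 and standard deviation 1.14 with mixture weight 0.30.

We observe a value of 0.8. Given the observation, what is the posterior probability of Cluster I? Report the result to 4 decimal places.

Apply Bayes' rule: the posterior for each component is proportional to its prior times its likelihood at x.
Component likelihoods at x = 0.8:
  p_I = (1/(1.14·√(2π)))·exp(−(0.8−0.00)²/(2·1.14²)) = 0.349949·exp(-0.24623) = 0.27357
  p_II = (1/(1.14·√(2π)))·exp(−(0.8−2.02)²/(2·1.14²)) = 0.349949·exp(-0.57264) = 0.197384
  p_III = (1/(1.14·√(2π)))·exp(−(0.8−2.41)²/(2·1.14²)) = 0.349949·exp(-0.99727) = 0.129091
Unnormalised posteriors:
  w_I·p_I = 0.35 × 0.27357 = 0.0957496
  w_II·p_II = 0.35 × 0.197384 = 0.0690844
  w_III·p_III = 0.30 × 0.129091 = 0.0387274
Sum: 0.0957496 + 0.0690844 + 0.0387274 = 0.203561
P(Cluster I | 0.8) = 0.0957496 / 0.203561 ≈ 0.4704

0.4704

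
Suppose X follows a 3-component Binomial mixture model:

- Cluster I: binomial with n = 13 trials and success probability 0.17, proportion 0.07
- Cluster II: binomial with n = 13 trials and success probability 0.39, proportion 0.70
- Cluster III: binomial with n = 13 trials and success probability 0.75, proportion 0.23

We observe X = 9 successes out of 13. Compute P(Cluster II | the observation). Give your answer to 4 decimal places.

P(component k | x) = w_k·f_k(x) / marginal(x), where marginal(x) = Σ_j w_j·f_j(x).
Binomial probabilities:
  L_I = 4.02401e-05
  L_II = 0.0206636
  L_III = 0.209709
Prior × likelihood for each component:
  w_I·L_I = 0.07 × 4.02401e-05 = 2.8168e-06
  w_II·L_II = 0.70 × 0.0206636 = 0.0144645
  w_III·L_III = 0.23 × 0.209709 = 0.0482331
Normaliser: 2.8168e-06 + 0.0144645 + 0.0482331 = 0.0627005
Responsibility of Cluster II: 0.0144645 / 0.0627005 ≈ 0.2307

0.2307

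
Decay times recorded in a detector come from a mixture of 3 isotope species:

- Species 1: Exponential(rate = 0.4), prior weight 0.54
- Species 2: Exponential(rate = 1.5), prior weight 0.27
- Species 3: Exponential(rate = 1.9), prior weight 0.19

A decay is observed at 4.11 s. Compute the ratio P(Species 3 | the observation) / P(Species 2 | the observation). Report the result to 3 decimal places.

0.172

Only the two components matter; the odds are (π_i f_i(x)) / (π_j f_j(x)).
Exponential densities:
  L_1 = 0.4·e^(−0.4·4.11) = 0.4·e^(−1.6440) = 0.0772823
  L_2 = 1.5·e^(−1.5·4.11) = 1.5·e^(−6.1650) = 0.00315258
  L_3 = 1.9·e^(−1.9·4.11) = 1.9·e^(−7.8090) = 0.000771521
0.000146589 / 0.000851196 ≈ 0.172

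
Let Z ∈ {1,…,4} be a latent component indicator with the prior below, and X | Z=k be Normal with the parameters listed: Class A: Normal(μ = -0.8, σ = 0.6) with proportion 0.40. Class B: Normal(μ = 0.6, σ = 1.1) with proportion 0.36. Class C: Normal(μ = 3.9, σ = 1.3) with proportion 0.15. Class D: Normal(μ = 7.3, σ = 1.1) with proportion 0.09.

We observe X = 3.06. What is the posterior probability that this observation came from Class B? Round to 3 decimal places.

0.223

By Bayes' theorem, P(k | x) = P(Z=k) f_k(x) / Σ_j P(Z=j) f_j(x).
Normal densities:
  p_A = 6.84726e-10
  p_B = 0.0297505
  p_C = 0.24906
  p_D = 0.000215401
Prior × likelihood for each component:
  P(Z=A)·p_A = 0.40 × 6.84726e-10 = 2.73891e-10
  P(Z=B)·p_B = 0.36 × 0.0297505 = 0.0107102
  P(Z=C)·p_C = 0.15 × 0.24906 = 0.037359
  P(Z=D)·p_D = 0.09 × 0.000215401 = 1.93861e-05
Normaliser: 2.73891e-10 + 0.0107102 + 0.037359 + 1.93861e-05 = 0.0480886
P(Class B | the observation) ≈ 0.223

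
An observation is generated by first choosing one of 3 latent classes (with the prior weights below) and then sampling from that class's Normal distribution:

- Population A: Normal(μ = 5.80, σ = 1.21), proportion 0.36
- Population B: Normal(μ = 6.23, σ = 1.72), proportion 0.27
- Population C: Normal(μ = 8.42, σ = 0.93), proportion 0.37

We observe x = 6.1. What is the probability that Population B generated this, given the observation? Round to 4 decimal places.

0.3383

Apply Bayes' rule: the posterior for each component is proportional to its prior times its likelihood at x.
Evaluate each component's likelihood at the observed value:
  L_A = (1/(1.21·√(2π)))·exp(−(6.1−5.80)²/(2·1.21²)) = 0.329704·exp(-0.03074) = 0.319725
  L_B = (1/(1.72·√(2π)))·exp(−(6.1−6.23)²/(2·1.72²)) = 0.231943·exp(-0.00286) = 0.231282
  L_C = (1/(0.93·√(2π)))·exp(−(6.1−8.42)²/(2·0.93²)) = 0.428970·exp(-3.11157) = 0.0191024
Unnormalised posteriors:
  w_A·L_A = 0.36 × 0.319725 = 0.115101
  w_B·L_B = 0.27 × 0.231282 = 0.062446
  w_C·L_C = 0.37 × 0.0191024 = 0.00706789
Marginal: 0.115101 + 0.062446 + 0.00706789 = 0.184615
So the posterior for Population B is 0.062446 / 0.184615 ≈ 0.3383.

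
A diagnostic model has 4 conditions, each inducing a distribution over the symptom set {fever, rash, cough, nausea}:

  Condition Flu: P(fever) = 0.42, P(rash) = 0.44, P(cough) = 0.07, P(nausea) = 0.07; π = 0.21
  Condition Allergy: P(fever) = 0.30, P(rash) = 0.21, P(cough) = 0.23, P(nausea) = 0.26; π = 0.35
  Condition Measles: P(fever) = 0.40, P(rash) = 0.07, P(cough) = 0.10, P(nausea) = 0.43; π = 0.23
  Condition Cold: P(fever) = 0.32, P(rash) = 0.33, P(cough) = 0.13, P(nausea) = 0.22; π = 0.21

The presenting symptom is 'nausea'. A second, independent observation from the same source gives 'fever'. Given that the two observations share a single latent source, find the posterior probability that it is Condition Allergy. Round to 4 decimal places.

By Bayes' theorem, P(k | x) = π_k f_k(x) / Σ_j π_j f_j(x).
Since both observations come from the same component, the likelihood for component k is f_k(x₁)·f_k(x₂).
  f_Flu = [P(nausea | comp) = 0.07] × [0.42] = 0.0294
  f_Allergy = [P(nausea | comp) = 0.26] × [0.3] = 0.078
  f_Measles = [P(nausea | comp) = 0.43] × [0.4] = 0.172
  f_Cold = [P(nausea | comp) = 0.22] × [0.32] = 0.0704
Weight by the priors:
  π_Flu·f_Flu = 0.21 × 0.0294 = 0.006174
  π_Allergy·f_Allergy = 0.35 × 0.078 = 0.0273
  π_Measles·f_Measles = 0.23 × 0.172 = 0.03956
  π_Cold·f_Cold = 0.21 × 0.0704 = 0.014784
Sum: 0.006174 + 0.0273 + 0.03956 + 0.014784 = 0.087818
P(Condition Allergy | x₁, x₂) = 0.0273 / 0.087818 ≈ 0.3109

0.3109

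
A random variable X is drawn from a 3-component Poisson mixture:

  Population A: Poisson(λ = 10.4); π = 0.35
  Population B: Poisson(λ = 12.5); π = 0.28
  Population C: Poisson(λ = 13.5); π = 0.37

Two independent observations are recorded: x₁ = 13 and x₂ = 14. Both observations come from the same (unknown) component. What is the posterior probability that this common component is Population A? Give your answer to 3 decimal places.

0.193

Posterior ∝ prior × likelihood, so P(k | x) ∝ w_k f_k(x); normalise over all components.
Since both observations come from the same component, the likelihood for component k is f_k(x₁)·f_k(x₂).
  p_A = [e^(−10.4)·10.4^13/13! = 0.0813749] × [0.0604499] = 0.00491911
  p_B = [e^(−12.5)·12.5^13/13! = 0.10886] × [0.0971965] = 0.0105808
  p_C = [e^(−13.5)·13.5^13/13! = 0.108914] × [0.105024] = 0.0114386
Prior × likelihood for each component:
  w_A·p_A = 0.35 × 0.00491911 = 0.00172169
  w_B·p_B = 0.28 × 0.0105808 = 0.00296263
  w_C·p_C = 0.37 × 0.0114386 = 0.00423227
Sum: 0.00172169 + 0.00296263 + 0.00423227 = 0.00891659
P(Population A | x) = 0.00172169 / 0.00891659 ≈ 0.193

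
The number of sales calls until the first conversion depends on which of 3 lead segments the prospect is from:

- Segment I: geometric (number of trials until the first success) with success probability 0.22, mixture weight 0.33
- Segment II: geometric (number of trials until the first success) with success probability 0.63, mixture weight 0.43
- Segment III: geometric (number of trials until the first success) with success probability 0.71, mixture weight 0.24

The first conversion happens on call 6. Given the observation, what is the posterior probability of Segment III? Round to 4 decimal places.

0.0151

Apply Bayes' rule: the posterior for each component is proportional to its prior times its likelihood at x.
Evaluate each component's likelihood at the observed value:
  L_I = 0.22·(1−0.22)^5 = 0.22·0.288717 = 0.0635178
  L_II = 0.63·(1−0.63)^5 = 0.63·0.0069344 = 0.00436867
  L_III = 0.71·(1−0.71)^5 = 0.71·0.00205111 = 0.00145629
Weight by the priors:
  w_I·L_I = 0.33 × 0.0635178 = 0.0209609
  w_II·L_II = 0.43 × 0.00436867 = 0.00187853
  w_III·L_III = 0.24 × 0.00145629 = 0.00034951
Marginal: 0.0209609 + 0.00187853 + 0.00034951 = 0.0231889
So the posterior for Segment III is 0.00034951 / 0.0231889 ≈ 0.0151.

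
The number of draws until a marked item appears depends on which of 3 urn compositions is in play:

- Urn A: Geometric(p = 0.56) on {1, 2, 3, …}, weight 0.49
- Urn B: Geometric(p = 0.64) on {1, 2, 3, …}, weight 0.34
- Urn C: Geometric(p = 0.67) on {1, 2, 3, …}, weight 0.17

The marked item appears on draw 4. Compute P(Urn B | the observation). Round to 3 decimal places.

0.270

Posterior ∝ prior × likelihood, so P(k | x) ∝ w_k f_k(x); normalise over all components.
Component likelihoods at x = 4:
  p_A = 0.56·(1−0.56)^3 = 0.56·0.085184 = 0.047703
  p_B = 0.64·(1−0.64)^3 = 0.64·0.046656 = 0.0298598
  p_C = 0.67·(1−0.67)^3 = 0.67·0.035937 = 0.0240778
Prior × likelihood for each component:
  w_A·p_A = 0.49 × 0.047703 = 0.0233745
  w_B·p_B = 0.34 × 0.0298598 = 0.0101523
  w_C·p_C = 0.17 × 0.0240778 = 0.00409322
Evidence: 0.0233745 + 0.0101523 + 0.00409322 = 0.0376201
P(Urn B | 4) = 0.0101523 / 0.0376201 ≈ 0.270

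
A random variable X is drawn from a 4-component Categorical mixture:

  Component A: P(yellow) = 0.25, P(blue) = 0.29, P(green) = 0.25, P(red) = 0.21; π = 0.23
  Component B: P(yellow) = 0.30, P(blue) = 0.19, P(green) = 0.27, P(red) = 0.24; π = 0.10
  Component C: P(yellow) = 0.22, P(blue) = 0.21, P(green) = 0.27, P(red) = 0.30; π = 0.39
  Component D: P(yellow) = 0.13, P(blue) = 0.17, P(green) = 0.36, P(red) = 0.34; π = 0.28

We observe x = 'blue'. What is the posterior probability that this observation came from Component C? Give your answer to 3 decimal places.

0.381

Posterior ∝ prior × likelihood, so P(k | x) ∝ π_k f_k(x); normalise over all components.
Categorical probabilities:
  p_A = P(blue | comp) = 0.29
  p_B = P(blue | comp) = 0.19
  p_C = P(blue | comp) = 0.21
  p_D = P(blue | comp) = 0.17
Prior × likelihood for each component:
  π_A·p_A = 0.23 × 0.29 = 0.0667
  π_B·p_B = 0.10 × 0.19 = 0.019
  π_C·p_C = 0.39 × 0.21 = 0.0819
  π_D·p_D = 0.28 × 0.17 = 0.0476
Denominator: 0.0667 + 0.019 + 0.0819 + 0.0476 = 0.2152
P(Component C | the observation) ≈ 0.381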